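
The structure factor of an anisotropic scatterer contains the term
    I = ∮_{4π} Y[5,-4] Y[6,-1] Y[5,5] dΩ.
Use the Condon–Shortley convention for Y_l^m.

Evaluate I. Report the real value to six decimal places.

-0.094319

Checks pass: Σm=0; 16 even; l₃=5∈[1,11].
(2·5+1)(2·6+1)(2·5+1) = 1573
Δ: 6! 4! 6! / 17! → 1/28588560
sum: t=1:−1/345600 t=2:+1/13824 t=3:−1/5184 t=4:+1/13824 t=5:−1/345600 = -7/129600
3j²(5 6 5; 0 0 0) = Δ·Π!·Σ² = 80/7293  (sign +1)
sum: t=5:−1/2073600 = -1/2073600
3j²(5 6 5; -4 -1 5) = Δ·Π!·Σ² = 63/9724  (sign -1)
combine: 4πI² = 1573·80/7293·63/9724 = 420/3757
take √, sign -1: I = -0.09431898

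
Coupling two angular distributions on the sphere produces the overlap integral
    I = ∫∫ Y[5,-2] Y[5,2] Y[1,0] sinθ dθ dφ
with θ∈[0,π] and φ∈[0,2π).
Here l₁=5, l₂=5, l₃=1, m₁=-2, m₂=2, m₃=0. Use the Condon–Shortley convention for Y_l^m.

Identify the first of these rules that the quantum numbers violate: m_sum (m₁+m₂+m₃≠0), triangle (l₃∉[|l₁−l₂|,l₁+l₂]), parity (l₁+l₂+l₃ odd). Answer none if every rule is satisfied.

parity

azimuthal sum: -2 + 2 + 0 = 0  ✓
0 ≤ 1 ≤ 10 (triangle on l)  ✓
L = 5 + 5 + 1 = 11 (odd)  ✗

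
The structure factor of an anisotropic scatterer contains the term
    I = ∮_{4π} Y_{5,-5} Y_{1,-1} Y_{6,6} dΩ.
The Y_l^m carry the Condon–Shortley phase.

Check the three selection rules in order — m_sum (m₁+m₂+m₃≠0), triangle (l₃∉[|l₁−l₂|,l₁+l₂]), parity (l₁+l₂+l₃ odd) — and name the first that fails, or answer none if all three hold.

Σmᵢ = 0  ✓
l₃∈[|l₁−l₂|,l₁+l₂]=[4,6], have l₃=6  ✓
Σlᵢ = 12 ⇒ even  ✓

none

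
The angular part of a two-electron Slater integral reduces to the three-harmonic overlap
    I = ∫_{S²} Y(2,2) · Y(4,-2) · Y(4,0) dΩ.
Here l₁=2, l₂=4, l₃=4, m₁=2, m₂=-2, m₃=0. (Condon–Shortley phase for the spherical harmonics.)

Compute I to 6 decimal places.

-0.190365

Rules hold: Σm=0, L=10 even, 2≤4≤6.
N = 5·9·9 = 405
Δ = 2!·2!·6!/11! = 1/13860
Racah Σ t=0..2: t=0:+1/192 t=1:−1/36 t=2:+1/192 = -5/288
⇒ 3j(2 4 4; 0 0 0)² = 20/693, sgn -1
Racah Σ t=0..0: t=0:+1/192 = 1/192
⇒ 3j(2 4 4; 2 -2 0)² = 3/77, sgn +1
4πI² = N·(3j₀)²·(3jₘ)² = 2700/5929
I = -1·√(0.455389/4π) = -0.19036462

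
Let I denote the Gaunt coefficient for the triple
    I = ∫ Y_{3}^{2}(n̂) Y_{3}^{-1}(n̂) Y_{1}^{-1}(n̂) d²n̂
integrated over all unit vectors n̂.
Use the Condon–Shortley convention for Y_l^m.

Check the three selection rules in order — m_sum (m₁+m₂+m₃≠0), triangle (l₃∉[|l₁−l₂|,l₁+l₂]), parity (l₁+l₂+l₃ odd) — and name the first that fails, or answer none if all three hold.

azimuthal sum: 2 − 1 − 1 = 0  ✓
0 ≤ 1 ≤ 6 (triangle on l)  ✓
L = 3 + 3 + 1 = 7 (odd)  ✗

parity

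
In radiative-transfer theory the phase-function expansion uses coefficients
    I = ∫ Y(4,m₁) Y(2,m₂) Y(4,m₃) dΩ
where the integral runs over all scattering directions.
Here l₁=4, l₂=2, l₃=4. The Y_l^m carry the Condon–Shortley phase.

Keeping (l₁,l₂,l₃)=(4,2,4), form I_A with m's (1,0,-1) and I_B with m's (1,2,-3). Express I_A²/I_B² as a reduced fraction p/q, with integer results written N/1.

289/378

Same 4,2,4: normalisation and zero-m 3j drop out of the ratio.
A: Δ: 2! 6! 2! / 11! → 1/13860; sum: t=0:+1/144 t=1:−1/48 t=2:+1/480 = -17/1440; 3j²(4 2 4; 1 0 -1) = Δ·Π!·Σ² = 289/13860  (sign +1)
B: Δ: 2! 6! 2! / 11! → 1/13860; sum: t=2:+1/480 = 1/480; 3j²(4 2 4; 1 2 -3) = Δ·Π!·Σ² = 3/110  (sign -1)
I_A²/I_B² = (289/13860)/(3/110) = 289/378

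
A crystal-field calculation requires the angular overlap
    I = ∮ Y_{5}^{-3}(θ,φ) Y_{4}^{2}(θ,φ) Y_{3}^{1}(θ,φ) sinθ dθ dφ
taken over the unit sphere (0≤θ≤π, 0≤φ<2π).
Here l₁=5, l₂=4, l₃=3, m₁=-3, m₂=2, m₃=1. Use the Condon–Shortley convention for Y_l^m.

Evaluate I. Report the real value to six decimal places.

Rules hold: Σm=0, L=12 even, 1≤3≤9.
N = 11·9·7 = 693
Δ = 6!·4!·2!/13! = 1/180180
Racah Σ t=2..4: t=2:+1/576 t=3:−1/144 t=4:+1/576 = -1/288
⇒ 3j(5 4 3; 0 0 0)² = 20/1001, sgn +1
Racah Σ t=4..6: t=4:+1/2304 t=5:−1/720 t=6:+1/5760 = -1/1280
⇒ 3j(5 4 3; -3 2 1)² = 27/1430, sgn -1
4πI² = N·(3j₀)²·(3jₘ)² = 486/1859
I = -1·√(0.261431/4π) = -0.14423595

-0.144236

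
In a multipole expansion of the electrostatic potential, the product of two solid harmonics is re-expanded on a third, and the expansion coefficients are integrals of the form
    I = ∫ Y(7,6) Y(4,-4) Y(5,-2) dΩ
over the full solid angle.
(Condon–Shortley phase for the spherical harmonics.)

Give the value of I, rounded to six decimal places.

-0.188638

m-sum 0 ✓  L=16 even ✓  3≤5≤11 ✓
Π(2lᵢ+1) = 15×9×11 = 1485
triangle coeff Δ(7,4,5) = 1/6126120
Σ_t [2,4]: t=2:+1/69120 t=3:−1/20736 t=4:+1/69120 = -1/51840
(3j)²=280/21879 [(7 4 5; 0 0 0)], sign=+1
Σ_t [0,0]: t=0:+1/7257600 = 1/7257600
(3j)²=2/85 [(7 4 5; 6 -4 -2)], sign=-1
⇒ 4πI² = 1680/3757
I = (-1)√(1680/3757/(4π)) = -0.18863797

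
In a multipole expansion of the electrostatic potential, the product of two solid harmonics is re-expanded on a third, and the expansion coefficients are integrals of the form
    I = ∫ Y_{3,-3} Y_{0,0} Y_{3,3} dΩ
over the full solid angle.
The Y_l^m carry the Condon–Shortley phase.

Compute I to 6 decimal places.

Rules hold: Σm=0, L=6 even, 3≤3≤3.
N = 7·1·7 = 49
Δ = 0!·6!·0!/7! = 1/7
Racah Σ t=0..0: t=0:+1/36 = 1/36
⇒ 3j(3 0 3; 0 0 0)² = 1/7, sgn -1
Racah Σ t=0..0: t=0:+1/720 = 1/720
⇒ 3j(3 0 3; -3 0 3)² = 1/7, sgn +1
4πI² = N·(3j₀)²·(3jₘ)² = 1/1
I = -1·√(1/4π) = -0.28209479

-0.282095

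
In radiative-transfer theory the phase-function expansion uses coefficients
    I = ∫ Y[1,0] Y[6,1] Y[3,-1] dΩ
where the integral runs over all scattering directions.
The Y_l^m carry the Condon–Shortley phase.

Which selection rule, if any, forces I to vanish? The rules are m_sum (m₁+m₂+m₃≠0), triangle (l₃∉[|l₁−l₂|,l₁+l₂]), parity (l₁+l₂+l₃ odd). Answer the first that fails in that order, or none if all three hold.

triangle

Σmᵢ = 0  ✓
l₃∈[|l₁−l₂|,l₁+l₂]=[5,7], have l₃=3  ✗
Σlᵢ = 10 ⇒ even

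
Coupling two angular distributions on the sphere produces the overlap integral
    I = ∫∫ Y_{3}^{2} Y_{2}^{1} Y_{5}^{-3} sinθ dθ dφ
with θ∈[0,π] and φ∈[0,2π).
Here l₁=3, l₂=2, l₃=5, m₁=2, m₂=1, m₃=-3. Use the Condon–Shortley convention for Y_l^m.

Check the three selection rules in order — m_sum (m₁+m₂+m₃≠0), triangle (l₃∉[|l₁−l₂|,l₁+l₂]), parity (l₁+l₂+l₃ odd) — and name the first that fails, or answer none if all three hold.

none

m₁+m₂+m₃ = 2 + 1 − 3 = 0  ✓
triangle: |3−2|=1 ≤ l₃=5 ≤ 3+2=5  ✓
parity: l₁+l₂+l₃ = 10 is even  ✓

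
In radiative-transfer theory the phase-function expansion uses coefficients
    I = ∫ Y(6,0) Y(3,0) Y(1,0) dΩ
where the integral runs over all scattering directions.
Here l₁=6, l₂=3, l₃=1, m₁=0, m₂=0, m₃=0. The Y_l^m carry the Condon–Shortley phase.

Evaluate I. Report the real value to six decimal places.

0.000000

l₃=1 ∉ [3,9] — triangle fails ⇒ I = 0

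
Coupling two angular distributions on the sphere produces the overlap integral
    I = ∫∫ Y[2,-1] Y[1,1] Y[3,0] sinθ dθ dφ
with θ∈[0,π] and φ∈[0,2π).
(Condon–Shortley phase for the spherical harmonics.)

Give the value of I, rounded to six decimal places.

0.143048

Rules hold: Σm=0, L=6 even, 1≤3≤3.
N = 5·3·7 = 105
Δ = 0!·4!·2!/7! = 1/105
Racah Σ t=0..0: t=0:+1/4 = 1/4
⇒ 3j(2 1 3; 0 0 0)² = 3/35, sgn -1
Racah Σ t=0..0: t=0:+1/12 = 1/12
⇒ 3j(2 1 3; -1 1 0)² = 1/35, sgn -1
4πI² = N·(3j₀)²·(3jₘ)² = 9/35
I = +1·√(0.257143/4π) = 0.14304817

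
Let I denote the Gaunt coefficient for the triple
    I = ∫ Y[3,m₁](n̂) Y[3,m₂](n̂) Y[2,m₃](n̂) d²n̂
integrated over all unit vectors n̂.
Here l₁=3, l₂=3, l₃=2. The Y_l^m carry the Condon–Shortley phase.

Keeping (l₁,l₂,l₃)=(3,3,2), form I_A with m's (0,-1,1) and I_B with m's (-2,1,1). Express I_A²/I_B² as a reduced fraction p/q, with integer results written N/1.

Shared (l₁,l₂,l₃)=(3,3,2): N and (l;000)² cancel in I_A²/I_B².
A: Δ = 4!·2!·2!/9! = 1/3780; Racah Σ t=1..2: t=1:−1/12 t=2:+1/8 = 1/24; ⇒ 3j(3 3 2; 0 -1 1)² = 1/210, sgn -1
B: Δ = 4!·2!·2!/9! = 1/3780; Racah Σ t=3..4: t=3:−1/12 t=4:+1/48 = -1/16; ⇒ 3j(3 3 2; -2 1 1)² = 1/28, sgn +1
I_A²/I_B² = (1/210)/(1/28) = 2/15

2/15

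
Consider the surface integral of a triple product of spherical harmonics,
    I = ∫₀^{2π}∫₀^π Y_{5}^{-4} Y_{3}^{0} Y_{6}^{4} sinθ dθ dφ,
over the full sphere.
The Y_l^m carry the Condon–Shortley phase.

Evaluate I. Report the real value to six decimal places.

Checks pass: Σm=0; 14 even; l₃=6∈[2,8].
(2·5+1)(2·3+1)(2·6+1) = 1001
Δ: 2! 8! 4! / 15! → 1/675675
sum: t=0:+1/8640 t=1:−1/2304 t=2:+1/8640 = -7/34560
3j²(5 3 6; 0 0 0) = Δ·Π!·Σ² = 7/429  (sign -1)
sum: t=1:−1/161280 t=2:+1/60480 = 1/96768
3j²(5 3 6; -4 0 4) = Δ·Π!·Σ² = 15/1001  (sign +1)
combine: 4πI² = 1001·7/429·15/1001 = 35/143
take √, sign -1: I = -0.13956004

-0.139560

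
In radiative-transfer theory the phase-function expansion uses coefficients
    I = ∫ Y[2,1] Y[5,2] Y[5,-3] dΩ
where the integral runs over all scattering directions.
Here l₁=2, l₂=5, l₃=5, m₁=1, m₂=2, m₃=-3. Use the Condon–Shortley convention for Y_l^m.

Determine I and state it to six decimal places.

Checks pass: Σm=0; 12 even; l₃=5∈[3,7].
(2·2+1)(2·5+1)(2·5+1) = 605
Δ: 2! 2! 8! / 13! → 1/38610
sum: t=0:+1/2880 t=1:−1/576 t=2:+1/2880 = -1/960
3j²(2 5 5; 0 0 0) = Δ·Π!·Σ² = 10/429  (sign +1)
sum: t=0:+1/10080 t=1:−1/2880 = -1/4032
3j²(2 5 5; 1 2 -3) = Δ·Π!·Σ² = 10/429  (sign -1)
combine: 4πI² = 605·10/429·10/429 = 500/1521
take √, sign -1: I = -0.16173926

-0.161739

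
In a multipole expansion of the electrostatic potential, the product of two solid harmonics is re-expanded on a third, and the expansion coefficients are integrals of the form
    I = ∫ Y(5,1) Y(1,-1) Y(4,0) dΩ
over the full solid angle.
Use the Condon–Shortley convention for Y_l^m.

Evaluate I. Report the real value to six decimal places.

m-sum 0 ✓  L=10 even ✓  4≤4≤6 ✓
Π(2lᵢ+1) = 11×3×9 = 297
triangle coeff Δ(5,1,4) = 1/495
Σ_t [1,1]: t=1:−1/576 = -1/576
(3j)²=5/99 [(5 1 4; 0 0 0)], sign=-1
Σ_t [0,0]: t=0:+1/1152 = 1/1152
(3j)²=1/33 [(5 1 4; 1 -1 0)], sign=+1
⇒ 4πI² = 5/11
I = (-1)√(5/11/(4π)) = -0.19018827

-0.190188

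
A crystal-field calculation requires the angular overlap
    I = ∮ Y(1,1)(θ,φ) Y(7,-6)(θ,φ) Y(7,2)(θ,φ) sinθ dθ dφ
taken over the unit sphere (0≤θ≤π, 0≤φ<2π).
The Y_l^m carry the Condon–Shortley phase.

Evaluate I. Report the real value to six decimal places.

0.000000

1 − 6 + 2 = -3 ≠ 0: azimuthal integral kills it; I = 0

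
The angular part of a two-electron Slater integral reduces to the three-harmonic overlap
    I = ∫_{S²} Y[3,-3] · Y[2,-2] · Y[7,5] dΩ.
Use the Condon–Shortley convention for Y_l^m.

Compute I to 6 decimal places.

0.000000

triangle: need 1≤l₃≤5, have 7; I=0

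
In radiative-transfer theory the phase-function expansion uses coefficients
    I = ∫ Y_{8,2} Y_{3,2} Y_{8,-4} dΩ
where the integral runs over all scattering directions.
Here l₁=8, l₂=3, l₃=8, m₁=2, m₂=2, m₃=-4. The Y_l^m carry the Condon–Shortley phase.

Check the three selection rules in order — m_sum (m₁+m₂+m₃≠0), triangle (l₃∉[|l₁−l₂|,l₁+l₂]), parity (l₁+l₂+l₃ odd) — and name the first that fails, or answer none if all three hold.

parity

Σmᵢ = 0  ✓
l₃∈[|l₁−l₂|,l₁+l₂]=[5,11], have l₃=8  ✓
Σlᵢ = 19 ⇒ odd  ✗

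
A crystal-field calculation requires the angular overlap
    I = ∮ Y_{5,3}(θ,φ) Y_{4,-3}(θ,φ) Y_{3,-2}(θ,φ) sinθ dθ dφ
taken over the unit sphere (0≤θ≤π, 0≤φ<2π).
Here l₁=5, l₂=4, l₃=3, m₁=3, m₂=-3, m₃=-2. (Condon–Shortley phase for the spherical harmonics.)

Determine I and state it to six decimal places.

m-sum = 3 − 3 − 2 = -2 ≠ 0 ⇒ I = 0

0.000000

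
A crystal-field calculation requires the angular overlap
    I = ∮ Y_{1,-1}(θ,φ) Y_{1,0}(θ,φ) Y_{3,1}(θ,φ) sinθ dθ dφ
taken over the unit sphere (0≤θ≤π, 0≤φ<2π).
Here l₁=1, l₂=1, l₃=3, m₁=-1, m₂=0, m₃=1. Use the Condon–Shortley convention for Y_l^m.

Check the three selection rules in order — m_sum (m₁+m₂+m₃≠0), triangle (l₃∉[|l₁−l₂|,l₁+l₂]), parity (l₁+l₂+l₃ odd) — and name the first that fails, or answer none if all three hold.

triangle

azimuthal sum: -1 + 0 + 1 = 0  ✓
0 ≤ 3 ≤ 2 (triangle on l)  ✗
L = 1 + 1 + 3 = 5 (odd)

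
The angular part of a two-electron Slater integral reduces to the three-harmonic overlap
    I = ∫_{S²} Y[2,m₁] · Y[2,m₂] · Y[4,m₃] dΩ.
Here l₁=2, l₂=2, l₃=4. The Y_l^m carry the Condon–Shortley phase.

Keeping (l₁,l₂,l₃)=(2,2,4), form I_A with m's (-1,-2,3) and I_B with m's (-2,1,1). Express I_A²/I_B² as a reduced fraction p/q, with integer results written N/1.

l's match ⇒ only the (l;m) 3-j factors differ between A and B.
A: triangle coeff Δ(2,2,4) = 1/630; Σ_t [0,0]: t=0:+1/144 = 1/144; (3j)²=1/18 [(2 2 4; -1 -2 3)], sign=-1
B: triangle coeff Δ(2,2,4) = 1/630; Σ_t [0,0]: t=0:+1/144 = 1/144; (3j)²=1/126 [(2 2 4; -2 1 1)], sign=-1
I_A²/I_B² = (1/18)/(1/126) = 7/1

7/1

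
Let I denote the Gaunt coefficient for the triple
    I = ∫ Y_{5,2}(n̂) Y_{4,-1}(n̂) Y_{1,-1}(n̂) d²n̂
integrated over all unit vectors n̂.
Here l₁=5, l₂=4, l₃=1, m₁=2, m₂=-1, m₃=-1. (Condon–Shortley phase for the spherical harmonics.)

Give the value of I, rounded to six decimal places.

0.225034

m-sum 0 ✓  L=10 even ✓  1≤1≤9 ✓
Π(2lᵢ+1) = 11×9×3 = 297
triangle coeff Δ(5,4,1) = 1/495
Σ_t [4,4]: t=4:+1/576 = 1/576
(3j)²=5/99 [(5 4 1; 0 0 0)], sign=-1
Σ_t [3,3]: t=3:−1/1440 = -1/1440
(3j)²=7/165 [(5 4 1; 2 -1 -1)], sign=-1
⇒ 4πI² = 7/11
I = (+1)√(7/11/(4π)) = 0.22503380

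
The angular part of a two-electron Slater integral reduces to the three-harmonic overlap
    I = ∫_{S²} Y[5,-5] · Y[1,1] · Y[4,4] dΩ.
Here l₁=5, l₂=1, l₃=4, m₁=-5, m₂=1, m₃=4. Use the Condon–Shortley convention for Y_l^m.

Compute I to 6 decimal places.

-0.329416

m-sum 0 ✓  L=10 even ✓  4≤4≤6 ✓
Π(2lᵢ+1) = 11×3×9 = 297
triangle coeff Δ(5,1,4) = 1/495
Σ_t [1,1]: t=1:−1/576 = -1/576
(3j)²=5/99 [(5 1 4; 0 0 0)], sign=-1
Σ_t [2,2]: t=2:+1/80640 = 1/80640
(3j)²=1/11 [(5 1 4; -5 1 4)], sign=+1
⇒ 4πI² = 15/11
I = (-1)√(15/11/(4π)) = -0.32941575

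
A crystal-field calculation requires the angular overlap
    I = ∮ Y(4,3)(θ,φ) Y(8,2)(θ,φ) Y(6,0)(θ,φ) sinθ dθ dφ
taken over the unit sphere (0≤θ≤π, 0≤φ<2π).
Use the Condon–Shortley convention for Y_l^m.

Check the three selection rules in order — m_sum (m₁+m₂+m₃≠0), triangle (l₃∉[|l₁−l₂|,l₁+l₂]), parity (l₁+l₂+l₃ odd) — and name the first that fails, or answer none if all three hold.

m_sum

azimuthal sum: 3 + 2 + 0 = 5  ✗
4 ≤ 6 ≤ 12 (triangle on l)
L = 4 + 8 + 6 = 18 (even)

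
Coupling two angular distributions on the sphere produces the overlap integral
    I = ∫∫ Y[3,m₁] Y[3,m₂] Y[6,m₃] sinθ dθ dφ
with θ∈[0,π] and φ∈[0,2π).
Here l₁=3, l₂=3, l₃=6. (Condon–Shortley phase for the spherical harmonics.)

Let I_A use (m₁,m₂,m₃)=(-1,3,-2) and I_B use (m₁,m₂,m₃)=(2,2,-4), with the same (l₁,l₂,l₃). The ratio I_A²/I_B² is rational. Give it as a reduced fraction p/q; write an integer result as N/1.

1/18

l's match ⇒ only the (l;m) 3-j factors differ between A and B.
A: triangle coeff Δ(3,3,6) = 1/12012; Σ_t [0,0]: t=0:+1/34560 = 1/34560; (3j)²=1/429 [(3 3 6; -1 3 -2)], sign=+1
B: triangle coeff Δ(3,3,6) = 1/12012; Σ_t [0,0]: t=0:+1/14400 = 1/14400; (3j)²=6/143 [(3 3 6; 2 2 -4)], sign=+1
I_A²/I_B² = (1/429)/(6/143) = 1/18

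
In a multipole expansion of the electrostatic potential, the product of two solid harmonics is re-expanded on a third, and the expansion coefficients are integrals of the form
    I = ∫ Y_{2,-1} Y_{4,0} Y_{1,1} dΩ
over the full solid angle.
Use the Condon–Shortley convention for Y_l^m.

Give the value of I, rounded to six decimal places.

0.000000

l₃=1 ∉ [2,6] — triangle fails ⇒ I = 0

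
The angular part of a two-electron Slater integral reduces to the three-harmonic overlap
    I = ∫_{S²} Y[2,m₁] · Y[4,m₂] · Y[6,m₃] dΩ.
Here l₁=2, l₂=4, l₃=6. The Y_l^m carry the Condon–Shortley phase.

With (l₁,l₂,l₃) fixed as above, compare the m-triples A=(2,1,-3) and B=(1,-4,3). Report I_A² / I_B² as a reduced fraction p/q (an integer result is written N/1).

Same 2,4,6: normalisation and zero-m 3j drop out of the ratio.
A: Δ: 0! 4! 8! / 13! → 1/6435; sum: t=0:+1/17280 = 1/17280; 3j²(2 4 6; 2 1 -3) = Δ·Π!·Σ² = 14/715  (sign -1)
B: Δ: 0! 4! 8! / 13! → 1/6435; sum: t=0:+1/241920 = 1/241920; 3j²(2 4 6; 1 -4 3) = Δ·Π!·Σ² = 1/715  (sign -1)
I_A²/I_B² = (14/715)/(1/715) = 14/1

14/1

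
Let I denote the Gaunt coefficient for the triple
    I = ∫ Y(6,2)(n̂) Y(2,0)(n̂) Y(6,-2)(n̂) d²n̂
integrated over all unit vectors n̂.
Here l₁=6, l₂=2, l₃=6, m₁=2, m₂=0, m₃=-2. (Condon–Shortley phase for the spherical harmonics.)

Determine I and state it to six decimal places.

m-sum 0 ✓  L=14 even ✓  4≤6≤8 ✓
Π(2lᵢ+1) = 13×5×13 = 845
triangle coeff Δ(6,2,6) = 1/90090
Σ_t [0,2]: t=0:+1/69120 t=1:−1/14400 t=2:+1/69120 = -7/172800
(3j)²=14/715 [(6 2 6; 0 0 0)], sign=-1
Σ_t [0,2]: t=0:+1/69120 t=1:−1/30240 t=2:+1/322560 = -1/64512
(3j)²=10/1001 [(6 2 6; 2 0 -2)], sign=-1
⇒ 4πI² = 20/121
I = (+1)√(20/121/(4π)) = 0.11468784

0.114688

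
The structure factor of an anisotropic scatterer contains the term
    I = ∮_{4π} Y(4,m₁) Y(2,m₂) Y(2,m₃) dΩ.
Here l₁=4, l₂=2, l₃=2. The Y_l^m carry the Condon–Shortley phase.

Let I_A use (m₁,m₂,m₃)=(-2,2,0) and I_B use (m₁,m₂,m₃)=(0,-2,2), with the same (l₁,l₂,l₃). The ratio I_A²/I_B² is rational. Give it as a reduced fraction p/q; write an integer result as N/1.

15/1

Shared (l₁,l₂,l₃)=(4,2,2): N and (l;000)² cancel in I_A²/I_B².
A: Δ = 4!·4!·0!/9! = 1/630; Racah Σ t=4..4: t=4:+1/96 = 1/96; ⇒ 3j(4 2 2; -2 2 0)² = 1/42, sgn +1
B: Δ = 4!·4!·0!/9! = 1/630; Racah Σ t=0..0: t=0:+1/576 = 1/576; ⇒ 3j(4 2 2; 0 -2 2)² = 1/630, sgn +1
I_A²/I_B² = (1/42)/(1/630) = 15/1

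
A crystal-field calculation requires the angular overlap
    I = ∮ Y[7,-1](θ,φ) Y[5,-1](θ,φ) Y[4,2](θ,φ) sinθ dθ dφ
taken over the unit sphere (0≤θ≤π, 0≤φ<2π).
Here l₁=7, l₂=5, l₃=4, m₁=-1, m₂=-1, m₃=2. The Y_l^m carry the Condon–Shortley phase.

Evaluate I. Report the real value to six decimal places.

Checks pass: Σm=0; 16 even; l₃=4∈[2,12].
(2·7+1)(2·5+1)(2·4+1) = 1485
Δ: 8! 6! 2! / 17! → 1/6126120
sum: t=3:−1/69120 t=4:+1/20736 t=5:−1/69120 = 1/51840
3j²(7 5 4; 0 0 0) = Δ·Π!·Σ² = 280/21879  (sign +1)
sum: t=2:+1/2073600 t=3:−1/86400 t=4:+1/55296 = 29/4147200
3j²(7 5 4; -1 -1 2) = Δ·Π!·Σ² = 841/145860  (sign +1)
combine: 4πI² = 1485·280/21879·841/145860 = 58870/537251
take √, sign +1: I = 0.09337991

0.093380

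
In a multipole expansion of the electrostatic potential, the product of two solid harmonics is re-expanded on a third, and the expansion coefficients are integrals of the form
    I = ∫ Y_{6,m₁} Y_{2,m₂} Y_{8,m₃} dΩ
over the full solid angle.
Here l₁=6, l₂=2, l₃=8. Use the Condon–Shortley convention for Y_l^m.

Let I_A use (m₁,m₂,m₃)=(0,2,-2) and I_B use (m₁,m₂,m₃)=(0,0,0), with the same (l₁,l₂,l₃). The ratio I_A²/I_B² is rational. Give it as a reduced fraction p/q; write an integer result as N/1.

15/56

Same 6,2,8: normalisation and zero-m 3j drop out of the ratio.
A: Δ: 0! 12! 4! / 17! → 1/30940; sum: t=0:+1/12441600 = 1/12441600; 3j²(6 2 8; 0 2 -2) = Δ·Π!·Σ² = 3/442  (sign +1)
B: Δ: 0! 12! 4! / 17! → 1/30940; sum: t=0:+1/2073600 = 1/2073600; 3j²(6 2 8; 0 0 0) = Δ·Π!·Σ² = 28/1105  (sign +1)
I_A²/I_B² = (3/442)/(28/1105) = 15/56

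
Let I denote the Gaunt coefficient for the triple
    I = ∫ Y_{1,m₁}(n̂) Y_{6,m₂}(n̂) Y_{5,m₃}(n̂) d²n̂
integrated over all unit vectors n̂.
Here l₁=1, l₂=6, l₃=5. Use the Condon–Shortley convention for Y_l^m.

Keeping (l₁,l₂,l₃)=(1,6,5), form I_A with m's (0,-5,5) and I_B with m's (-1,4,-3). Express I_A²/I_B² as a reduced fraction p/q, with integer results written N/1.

l's match ⇒ only the (l;m) 3-j factors differ between A and B.
A: triangle coeff Δ(1,6,5) = 1/858; Σ_t [1,1]: t=1:−1/3628800 = -1/3628800; (3j)²=1/78 [(1 6 5; 0 -5 5)], sign=-1
B: triangle coeff Δ(1,6,5) = 1/858; Σ_t [2,2]: t=2:+1/161280 = 1/161280; (3j)²=15/286 [(1 6 5; -1 4 -3)], sign=+1
I_A²/I_B² = (1/78)/(15/286) = 11/45

11/45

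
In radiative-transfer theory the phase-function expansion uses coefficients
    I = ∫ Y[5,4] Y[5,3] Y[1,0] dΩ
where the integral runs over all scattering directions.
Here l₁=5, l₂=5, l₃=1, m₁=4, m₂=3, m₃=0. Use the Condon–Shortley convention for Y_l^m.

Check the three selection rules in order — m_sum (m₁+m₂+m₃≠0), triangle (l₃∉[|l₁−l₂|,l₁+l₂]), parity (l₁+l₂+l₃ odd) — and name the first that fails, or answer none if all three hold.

Σmᵢ = 7  ✗
l₃∈[|l₁−l₂|,l₁+l₂]=[0,10], have l₃=1
Σlᵢ = 11 ⇒ odd

m_sum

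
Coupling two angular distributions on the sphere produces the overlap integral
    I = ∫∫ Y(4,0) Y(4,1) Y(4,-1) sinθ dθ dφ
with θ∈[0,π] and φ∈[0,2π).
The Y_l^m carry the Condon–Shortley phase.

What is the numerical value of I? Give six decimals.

-0.068481

m-sum 0 ✓  L=12 even ✓  0≤4≤8 ✓
Π(2lᵢ+1) = 9×9×9 = 729
triangle coeff Δ(4,4,4) = 1/450450
Σ_t [0,4]: t=0:+1/13824 t=1:−1/216 t=2:+1/64 t=3:−1/216 t=4:+1/13824 = 5/768
(3j)²=18/1001 [(4 4 4; 0 0 0)], sign=+1
Σ_t [1,4]: t=1:−1/864 t=2:+1/96 t=3:−1/144 t=4:+1/3456 = 1/384
(3j)²=9/2002 [(4 4 4; 0 1 -1)], sign=-1
⇒ 4πI² = 59049/1002001
I = (-1)√(59049/1002001/(4π)) = -0.06848055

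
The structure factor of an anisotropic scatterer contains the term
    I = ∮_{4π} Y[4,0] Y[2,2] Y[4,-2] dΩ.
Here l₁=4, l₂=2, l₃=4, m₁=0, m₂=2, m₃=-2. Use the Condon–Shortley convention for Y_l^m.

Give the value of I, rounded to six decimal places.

Checks pass: Σm=0; 10 even; l₃=4∈[2,6].
(2·4+1)(2·2+1)(2·4+1) = 405
Δ: 2! 6! 2! / 11! → 1/13860
sum: t=0:+1/192 t=1:−1/36 t=2:+1/192 = -5/288
3j²(4 2 4; 0 0 0) = Δ·Π!·Σ² = 20/693  (sign -1)
sum: t=2:+1/192 = 1/192
3j²(4 2 4; 0 2 -2) = Δ·Π!·Σ² = 3/77  (sign +1)
combine: 4πI² = 405·20/693·3/77 = 2700/5929
take √, sign -1: I = -0.19036462

-0.190365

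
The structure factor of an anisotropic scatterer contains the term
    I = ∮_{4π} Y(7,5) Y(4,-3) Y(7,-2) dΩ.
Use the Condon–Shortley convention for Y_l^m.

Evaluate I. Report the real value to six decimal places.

0.160152

Rules hold: Σm=0, L=18 even, 3≤7≤11.
N = 15·9·15 = 2025
Δ = 4!·10!·4!/19! = 1/58198140
Racah Σ t=0..4: t=0:+1/17418240 t=1:−1/622080 t=2:+1/230400 t=3:−1/622080 t=4:+1/17418240 = 1/806400
⇒ 3j(7 4 7; 0 0 0)² = 2268/230945, sgn -1
Racah Σ t=0..1: t=0:+1/11612160 t=1:−1/52254720 = 1/14929920
⇒ 3j(7 4 7; 5 -3 -2)² = 1225/75582, sgn -1
4πI² = N·(3j₀)²·(3jₘ)² = 62511750/193947611
I = +1·√(0.322313/4π) = 0.16015248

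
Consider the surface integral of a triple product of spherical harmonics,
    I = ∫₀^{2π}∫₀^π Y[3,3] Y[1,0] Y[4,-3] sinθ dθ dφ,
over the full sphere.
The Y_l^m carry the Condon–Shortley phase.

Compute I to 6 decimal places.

Checks pass: Σm=0; 8 even; l₃=4∈[2,4].
(2·3+1)(2·1+1)(2·4+1) = 189
Δ: 0! 6! 2! / 9! → 1/252
sum: t=0:+1/36 = 1/36
3j²(3 1 4; 0 0 0) = Δ·Π!·Σ² = 4/63  (sign +1)
sum: t=0:+1/720 = 1/720
3j²(3 1 4; 3 0 -3) = Δ·Π!·Σ² = 1/36  (sign -1)
combine: 4πI² = 189·4/63·1/36 = 1/3
take √, sign -1: I = -0.16286750

-0.162868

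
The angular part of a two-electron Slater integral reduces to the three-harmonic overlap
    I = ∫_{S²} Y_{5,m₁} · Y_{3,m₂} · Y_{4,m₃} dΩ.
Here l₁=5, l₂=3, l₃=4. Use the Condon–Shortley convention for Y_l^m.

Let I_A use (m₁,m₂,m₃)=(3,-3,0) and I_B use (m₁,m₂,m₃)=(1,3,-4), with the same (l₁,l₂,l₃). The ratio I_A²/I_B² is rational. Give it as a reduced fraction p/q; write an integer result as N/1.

l's match ⇒ only the (l;m) 3-j factors differ between A and B.
A: triangle coeff Δ(5,3,4) = 1/180180; Σ_t [0,0]: t=0:+1/2304 = 1/2304; (3j)²=5/143 [(5 3 4; 3 -3 0)], sign=+1
B: triangle coeff Δ(5,3,4) = 1/180180; Σ_t [4,4]: t=4:+1/34560 = 1/34560; (3j)²=1/429 [(5 3 4; 1 3 -4)], sign=+1
I_A²/I_B² = (5/143)/(1/429) = 15/1

15/1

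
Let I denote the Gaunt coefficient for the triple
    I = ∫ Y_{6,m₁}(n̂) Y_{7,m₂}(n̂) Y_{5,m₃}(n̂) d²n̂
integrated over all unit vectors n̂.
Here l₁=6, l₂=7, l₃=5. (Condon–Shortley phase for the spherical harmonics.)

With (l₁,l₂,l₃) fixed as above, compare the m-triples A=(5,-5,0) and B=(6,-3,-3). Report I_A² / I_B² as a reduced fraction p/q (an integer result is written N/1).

11/105

Shared (l₁,l₂,l₃)=(6,7,5): N and (l;000)² cancel in I_A²/I_B².
A: Δ = 8!·4!·6!/19! = 1/174594420; Racah Σ t=0..1: t=0:+1/11612160 t=1:−1/14515200 = 1/58060800; ⇒ 3j(6 7 5; 5 -5 0)² = 55/58786, sgn -1
B: Δ = 8!·4!·6!/19! = 1/174594420; Racah Σ t=0..0: t=0:+1/46448640 = 1/46448640; ⇒ 3j(6 7 5; 6 -3 -3)² = 75/8398, sgn +1
I_A²/I_B² = (55/58786)/(75/8398) = 11/105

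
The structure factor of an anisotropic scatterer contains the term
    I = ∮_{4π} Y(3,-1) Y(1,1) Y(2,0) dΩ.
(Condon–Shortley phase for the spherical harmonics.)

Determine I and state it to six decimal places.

-0.202301

Rules hold: Σm=0, L=6 even, 2≤2≤4.
N = 7·3·5 = 105
Δ = 2!·4!·0!/7! = 1/105
Racah Σ t=1..1: t=1:−1/4 = -1/4
⇒ 3j(3 1 2; 0 0 0)² = 3/35, sgn -1
Racah Σ t=2..2: t=2:+1/8 = 1/8
⇒ 3j(3 1 2; -1 1 0)² = 2/35, sgn +1
4πI² = N·(3j₀)²·(3jₘ)² = 18/35
I = -1·√(0.514286/4π) = -0.20230066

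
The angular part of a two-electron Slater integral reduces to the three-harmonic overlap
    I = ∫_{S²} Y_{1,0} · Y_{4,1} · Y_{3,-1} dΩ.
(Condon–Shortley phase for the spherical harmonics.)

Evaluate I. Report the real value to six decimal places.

Rules hold: Σm=0, L=8 even, 3≤3≤5.
N = 3·9·7 = 189
Δ = 2!·0!·6!/9! = 1/252
Racah Σ t=1..1: t=1:−1/36 = -1/36
⇒ 3j(1 4 3; 0 0 0)² = 4/63, sgn +1
Racah Σ t=1..1: t=1:−1/48 = -1/48
⇒ 3j(1 4 3; 0 1 -1)² = 5/84, sgn -1
4πI² = N·(3j₀)²·(3jₘ)² = 5/7
I = -1·√(0.714286/4π) = -0.23841361

-0.238414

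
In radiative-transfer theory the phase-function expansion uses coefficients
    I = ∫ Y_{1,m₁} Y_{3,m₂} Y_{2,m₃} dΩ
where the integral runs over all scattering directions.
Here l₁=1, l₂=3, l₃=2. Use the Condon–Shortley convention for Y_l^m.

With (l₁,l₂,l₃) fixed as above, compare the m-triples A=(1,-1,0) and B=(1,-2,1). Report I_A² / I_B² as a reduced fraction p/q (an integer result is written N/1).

3/5

l's match ⇒ only the (l;m) 3-j factors differ between A and B.
A: triangle coeff Δ(1,3,2) = 1/105; Σ_t [0,0]: t=0:+1/8 = 1/8; (3j)²=2/35 [(1 3 2; 1 -1 0)], sign=+1
B: triangle coeff Δ(1,3,2) = 1/105; Σ_t [0,0]: t=0:+1/12 = 1/12; (3j)²=2/21 [(1 3 2; 1 -2 1)], sign=-1
I_A²/I_B² = (2/35)/(2/21) = 3/5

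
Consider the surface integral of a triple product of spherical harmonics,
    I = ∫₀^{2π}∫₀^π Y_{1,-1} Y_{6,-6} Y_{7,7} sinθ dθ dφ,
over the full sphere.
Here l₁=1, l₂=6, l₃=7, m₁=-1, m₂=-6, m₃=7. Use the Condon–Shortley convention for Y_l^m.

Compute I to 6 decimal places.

-0.333779

Checks pass: Σm=0; 14 even; l₃=7∈[5,7].
(2·1+1)(2·6+1)(2·7+1) = 585
Δ: 0! 2! 12! / 15! → 1/1365
sum: t=0:+1/518400 = 1/518400
3j²(1 6 7; 0 0 0) = Δ·Π!·Σ² = 7/195  (sign -1)
sum: t=0:+1/958003200 = 1/958003200
3j²(1 6 7; -1 -6 7) = Δ·Π!·Σ² = 1/15  (sign +1)
combine: 4πI² = 585·7/195·1/15 = 7/5
take √, sign -1: I = -0.33377906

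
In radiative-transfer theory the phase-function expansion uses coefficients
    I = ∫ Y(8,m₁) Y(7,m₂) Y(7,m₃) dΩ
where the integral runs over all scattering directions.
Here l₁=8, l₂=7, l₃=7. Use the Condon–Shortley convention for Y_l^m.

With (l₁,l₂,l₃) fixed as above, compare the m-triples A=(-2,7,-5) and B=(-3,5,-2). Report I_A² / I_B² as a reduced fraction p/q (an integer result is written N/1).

Same 8,7,7: normalisation and zero-m 3j drop out of the ratio.
A: Δ: 8! 8! 6! / 23! → 1/22086194130; sum: t=8:+1/41803776000 = 1/41803776000; 3j²(8 7 7; -2 7 -5) = Δ·Π!·Σ² = 42/7429  (sign +1)
B: Δ: 8! 8! 6! / 23! → 1/22086194130; sum: t=6:+1/746496000 t=7:−1/348364800 t=8:+1/1393459200 = -17/20901888000; 3j²(8 7 7; -3 5 -2) = Δ·Π!·Σ² = 34/5681  (sign +1)
I_A²/I_B² = (42/7429)/(34/5681) = 273/289

273/289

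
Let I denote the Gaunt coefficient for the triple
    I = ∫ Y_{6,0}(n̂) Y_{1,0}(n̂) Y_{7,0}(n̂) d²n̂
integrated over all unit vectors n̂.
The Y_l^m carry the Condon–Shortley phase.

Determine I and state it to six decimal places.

0.244927

Checks pass: Σm=0; 14 even; l₃=7∈[5,7].
(2·6+1)(2·1+1)(2·7+1) = 585
Δ: 0! 12! 2! / 15! → 1/1365
sum: t=0:+1/518400 = 1/518400
3j²(6 1 7; 0 0 0) = Δ·Π!·Σ² = 7/195  (sign -1)
(m-triple is (0,0,0) — same symbol as above.)
combine: 4πI² = 585·7/195·7/195 = 49/65
take √, sign +1: I = 0.24492687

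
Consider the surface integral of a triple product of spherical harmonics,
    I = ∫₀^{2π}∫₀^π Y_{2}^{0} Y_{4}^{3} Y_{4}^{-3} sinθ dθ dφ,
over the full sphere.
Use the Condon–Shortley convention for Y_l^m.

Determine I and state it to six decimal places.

0.057344

Rules hold: Σm=0, L=10 even, 2≤4≤6.
N = 5·9·9 = 405
Δ = 2!·2!·6!/11! = 1/13860
Racah Σ t=0..2: t=0:+1/192 t=1:−1/36 t=2:+1/192 = -5/288
⇒ 3j(2 4 4; 0 0 0)² = 20/693, sgn -1
Racah Σ t=1..2: t=1:−1/720 t=2:+1/480 = 1/1440
⇒ 3j(2 4 4; 0 3 -3)² = 7/1980, sgn -1
4πI² = N·(3j₀)²·(3jₘ)² = 5/121
I = +1·√(0.0413223/4π) = 0.05734392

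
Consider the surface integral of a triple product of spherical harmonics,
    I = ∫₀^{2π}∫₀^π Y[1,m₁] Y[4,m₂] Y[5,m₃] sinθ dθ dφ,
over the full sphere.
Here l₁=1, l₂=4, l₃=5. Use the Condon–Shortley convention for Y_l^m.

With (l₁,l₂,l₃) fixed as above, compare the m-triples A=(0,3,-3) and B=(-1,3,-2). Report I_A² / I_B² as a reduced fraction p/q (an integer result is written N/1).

16/3

Same 1,4,5: normalisation and zero-m 3j drop out of the ratio.
A: Δ: 0! 2! 8! / 11! → 1/495; sum: t=0:+1/5040 = 1/5040; 3j²(1 4 5; 0 3 -3) = Δ·Π!·Σ² = 16/495  (sign +1)
B: Δ: 0! 2! 8! / 11! → 1/495; sum: t=0:+1/10080 = 1/10080; 3j²(1 4 5; -1 3 -2) = Δ·Π!·Σ² = 1/165  (sign -1)
I_A²/I_B² = (16/495)/(1/165) = 16/3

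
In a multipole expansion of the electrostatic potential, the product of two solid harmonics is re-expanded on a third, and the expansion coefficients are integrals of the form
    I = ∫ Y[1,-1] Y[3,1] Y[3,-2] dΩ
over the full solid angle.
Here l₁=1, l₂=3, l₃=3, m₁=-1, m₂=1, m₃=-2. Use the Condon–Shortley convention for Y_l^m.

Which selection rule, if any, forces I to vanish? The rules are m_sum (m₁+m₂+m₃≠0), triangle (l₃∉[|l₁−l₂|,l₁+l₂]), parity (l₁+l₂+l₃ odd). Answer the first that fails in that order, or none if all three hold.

azimuthal sum: -1 + 1 − 2 = -2  ✗
2 ≤ 3 ≤ 4 (triangle on l)
L = 1 + 3 + 3 = 7 (odd)

m_sum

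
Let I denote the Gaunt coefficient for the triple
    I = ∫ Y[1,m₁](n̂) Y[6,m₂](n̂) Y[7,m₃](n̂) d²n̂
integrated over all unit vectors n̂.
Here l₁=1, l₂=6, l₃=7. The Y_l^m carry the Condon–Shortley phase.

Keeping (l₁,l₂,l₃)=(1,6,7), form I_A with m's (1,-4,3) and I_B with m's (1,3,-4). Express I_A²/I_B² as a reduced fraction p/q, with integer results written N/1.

6/55

Same 1,6,7: normalisation and zero-m 3j drop out of the ratio.
A: Δ: 0! 2! 12! / 15! → 1/1365; sum: t=0:+1/14515200 = 1/14515200; 3j²(1 6 7; 1 -4 3) = Δ·Π!·Σ² = 2/455  (sign +1)
B: Δ: 0! 2! 12! / 15! → 1/1365; sum: t=0:+1/4354560 = 1/4354560; 3j²(1 6 7; 1 3 -4) = Δ·Π!·Σ² = 11/273  (sign -1)
I_A²/I_B² = (2/455)/(11/273) = 6/55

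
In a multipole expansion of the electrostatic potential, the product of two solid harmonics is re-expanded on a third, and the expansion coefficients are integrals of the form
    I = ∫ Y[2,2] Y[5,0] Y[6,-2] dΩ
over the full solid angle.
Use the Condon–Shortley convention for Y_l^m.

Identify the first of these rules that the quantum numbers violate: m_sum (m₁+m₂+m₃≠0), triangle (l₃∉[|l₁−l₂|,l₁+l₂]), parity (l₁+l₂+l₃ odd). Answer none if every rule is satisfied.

azimuthal sum: 2 + 0 − 2 = 0  ✓
3 ≤ 6 ≤ 7 (triangle on l)  ✓
L = 2 + 5 + 6 = 13 (odd)  ✗

parity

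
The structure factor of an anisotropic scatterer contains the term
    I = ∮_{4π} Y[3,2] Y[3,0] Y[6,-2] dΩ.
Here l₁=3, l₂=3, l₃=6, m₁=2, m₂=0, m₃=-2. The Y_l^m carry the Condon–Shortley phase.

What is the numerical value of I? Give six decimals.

m-sum 0 ✓  L=12 even ✓  0≤6≤6 ✓
Π(2lᵢ+1) = 7×7×13 = 637
triangle coeff Δ(3,3,6) = 1/12012
Σ_t [0,0]: t=0:+1/1296 = 1/1296
(3j)²=100/3003 [(3 3 6; 0 0 0)], sign=+1
Σ_t [0,0]: t=0:+1/4320 = 1/4320
(3j)²=8/429 [(3 3 6; 2 0 -2)], sign=+1
⇒ 4πI² = 5600/14157
I = (+1)√(5600/14157/(4π)) = 0.17742036

0.177420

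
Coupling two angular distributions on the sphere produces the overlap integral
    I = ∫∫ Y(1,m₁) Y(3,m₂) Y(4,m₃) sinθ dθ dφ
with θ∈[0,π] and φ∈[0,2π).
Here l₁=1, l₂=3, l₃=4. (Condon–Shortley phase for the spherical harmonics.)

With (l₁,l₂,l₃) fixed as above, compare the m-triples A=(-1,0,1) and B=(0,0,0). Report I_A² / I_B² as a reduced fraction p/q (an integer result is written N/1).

l's match ⇒ only the (l;m) 3-j factors differ between A and B.
A: triangle coeff Δ(1,3,4) = 1/252; Σ_t [0,0]: t=0:+1/72 = 1/72; (3j)²=5/126 [(1 3 4; -1 0 1)], sign=-1
B: triangle coeff Δ(1,3,4) = 1/252; Σ_t [0,0]: t=0:+1/36 = 1/36; (3j)²=4/63 [(1 3 4; 0 0 0)], sign=+1
I_A²/I_B² = (5/126)/(4/63) = 5/8

5/8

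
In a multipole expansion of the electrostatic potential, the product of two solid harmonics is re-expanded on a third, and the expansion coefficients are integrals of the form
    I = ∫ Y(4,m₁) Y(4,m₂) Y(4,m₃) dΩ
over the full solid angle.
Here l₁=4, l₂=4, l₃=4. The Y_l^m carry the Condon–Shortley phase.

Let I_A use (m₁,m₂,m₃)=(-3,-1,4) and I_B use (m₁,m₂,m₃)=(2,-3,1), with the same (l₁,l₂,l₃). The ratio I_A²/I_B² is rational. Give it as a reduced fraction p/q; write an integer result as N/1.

l's match ⇒ only the (l;m) 3-j factors differ between A and B.
A: triangle coeff Δ(4,4,4) = 1/450450; Σ_t [3,3]: t=3:−1/3456 = -1/3456; (3j)²=35/1287 [(4 4 4; -3 -1 4)], sign=-1
B: triangle coeff Δ(4,4,4) = 1/450450; Σ_t [0,1]: t=0:+1/576 t=1:−1/864 = 1/1728; (3j)²=5/1287 [(4 4 4; 2 -3 1)], sign=-1
I_A²/I_B² = (35/1287)/(5/1287) = 7/1

7/1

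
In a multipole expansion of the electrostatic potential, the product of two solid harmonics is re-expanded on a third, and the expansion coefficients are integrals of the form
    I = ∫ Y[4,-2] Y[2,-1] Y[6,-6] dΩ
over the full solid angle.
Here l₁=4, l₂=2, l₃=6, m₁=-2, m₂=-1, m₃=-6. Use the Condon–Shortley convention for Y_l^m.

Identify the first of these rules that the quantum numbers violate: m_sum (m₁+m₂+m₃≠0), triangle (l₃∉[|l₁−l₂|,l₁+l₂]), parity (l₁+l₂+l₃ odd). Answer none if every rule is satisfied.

m_sum

m₁+m₂+m₃ = -2 − 1 − 6 = -9  ✗
triangle: |4−2|=2 ≤ l₃=6 ≤ 4+2=6
parity: l₁+l₂+l₃ = 12 is even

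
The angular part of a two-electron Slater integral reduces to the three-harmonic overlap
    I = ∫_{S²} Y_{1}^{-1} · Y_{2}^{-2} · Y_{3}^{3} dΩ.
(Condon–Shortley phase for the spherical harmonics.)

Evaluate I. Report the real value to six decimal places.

Checks pass: Σm=0; 6 even; l₃=3∈[1,3].
(2·1+1)(2·2+1)(2·3+1) = 105
Δ: 0! 2! 4! / 7! → 1/105
sum: t=0:+1/4 = 1/4
3j²(1 2 3; 0 0 0) = Δ·Π!·Σ² = 3/35  (sign -1)
sum: t=0:+1/48 = 1/48
3j²(1 2 3; -1 -2 3) = Δ·Π!·Σ² = 1/7  (sign +1)
combine: 4πI² = 105·3/35·1/7 = 9/7
take √, sign -1: I = -0.31986543

-0.319865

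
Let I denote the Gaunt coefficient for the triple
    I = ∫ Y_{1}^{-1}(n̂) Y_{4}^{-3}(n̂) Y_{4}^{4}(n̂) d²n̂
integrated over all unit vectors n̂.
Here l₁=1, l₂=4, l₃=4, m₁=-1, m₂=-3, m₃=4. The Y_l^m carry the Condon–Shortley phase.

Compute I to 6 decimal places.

0.000000

Σlᵢ=9 odd — θ-integrand is odd under cosθ→−cosθ; I=0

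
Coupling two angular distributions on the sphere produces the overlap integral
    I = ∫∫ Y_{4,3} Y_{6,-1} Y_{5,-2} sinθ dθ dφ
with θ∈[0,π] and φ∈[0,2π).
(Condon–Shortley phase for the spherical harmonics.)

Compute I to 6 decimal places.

Σlᵢ=15 odd — θ-integrand is odd under cosθ→−cosθ; I=0

0.000000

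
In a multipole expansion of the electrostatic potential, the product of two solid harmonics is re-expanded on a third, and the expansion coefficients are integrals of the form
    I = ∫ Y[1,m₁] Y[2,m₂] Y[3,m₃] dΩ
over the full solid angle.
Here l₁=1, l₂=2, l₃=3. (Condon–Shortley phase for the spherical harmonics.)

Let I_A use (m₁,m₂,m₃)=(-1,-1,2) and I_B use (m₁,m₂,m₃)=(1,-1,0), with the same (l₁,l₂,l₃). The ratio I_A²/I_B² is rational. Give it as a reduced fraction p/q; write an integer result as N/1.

l's match ⇒ only the (l;m) 3-j factors differ between A and B.
A: triangle coeff Δ(1,2,3) = 1/105; Σ_t [0,0]: t=0:+1/12 = 1/12; (3j)²=2/21 [(1 2 3; -1 -1 2)], sign=-1
B: triangle coeff Δ(1,2,3) = 1/105; Σ_t [0,0]: t=0:+1/12 = 1/12; (3j)²=1/35 [(1 2 3; 1 -1 0)], sign=-1
I_A²/I_B² = (2/21)/(1/35) = 10/3

10/3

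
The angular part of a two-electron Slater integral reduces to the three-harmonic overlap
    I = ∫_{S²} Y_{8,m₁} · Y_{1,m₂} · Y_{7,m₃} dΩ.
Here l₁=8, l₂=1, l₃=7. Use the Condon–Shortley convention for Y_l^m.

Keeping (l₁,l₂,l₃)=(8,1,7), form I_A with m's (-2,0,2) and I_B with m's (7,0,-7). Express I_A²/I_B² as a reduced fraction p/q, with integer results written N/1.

4/1

Shared (l₁,l₂,l₃)=(8,1,7): N and (l;000)² cancel in I_A²/I_B².
A: Δ = 2!·14!·0!/17! = 1/2040; Racah Σ t=1..1: t=1:−1/43545600 = -1/43545600; ⇒ 3j(8 1 7; -2 0 2)² = 1/34, sgn +1
B: Δ = 2!·14!·0!/17! = 1/2040; Racah Σ t=1..1: t=1:−1/87178291200 = -1/87178291200; ⇒ 3j(8 1 7; 7 0 -7)² = 1/136, sgn -1
I_A²/I_B² = (1/34)/(1/136) = 4/1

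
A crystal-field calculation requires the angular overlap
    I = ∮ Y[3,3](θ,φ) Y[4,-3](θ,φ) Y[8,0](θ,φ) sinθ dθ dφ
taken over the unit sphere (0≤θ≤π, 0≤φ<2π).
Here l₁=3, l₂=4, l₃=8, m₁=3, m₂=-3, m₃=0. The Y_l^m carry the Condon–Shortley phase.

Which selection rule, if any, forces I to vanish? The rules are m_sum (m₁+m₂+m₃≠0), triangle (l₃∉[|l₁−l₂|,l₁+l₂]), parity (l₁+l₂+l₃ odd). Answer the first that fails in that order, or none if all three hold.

triangle

m₁+m₂+m₃ = 3 − 3 + 0 = 0  ✓
triangle: |3−4|=1 ≤ l₃=8 ≤ 3+4=7  ✗
parity: l₁+l₂+l₃ = 15 is odd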